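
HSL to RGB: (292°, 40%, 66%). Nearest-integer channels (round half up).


H=292°, S=0.40, L=0.66
C = (1-|2L-1|)×S = (1-|0.32|)×0.40 = 0.272
H' = H/60 = 292/60 ≈ 4.8667; X = C×(1-|H' mod 2 - 1|) ≈ 0.2357
m = L - C/2 = 0.66 - 0.136 = 0.524
Sector ⌊H'⌋ = 4 → (R',G',B') = (≈0.2357, 0.0, 0.272)
RGB = ((R'+m)×255, (G'+m)×255, (B'+m)×255) = (193.732, 133.62, 202.98)
Round half up → RGB(194, 134, 203)


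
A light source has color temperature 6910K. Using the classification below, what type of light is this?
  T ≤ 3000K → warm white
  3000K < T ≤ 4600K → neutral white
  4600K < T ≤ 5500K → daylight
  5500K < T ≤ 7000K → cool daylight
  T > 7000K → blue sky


Temperature: 6910K
5500K < 6910K ≤ 7000K → cool daylight
Classification: cool daylight


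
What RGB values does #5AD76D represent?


5A → 90 (R)
D7 → 215 (G)
6D → 109 (B)
= RGB(90, 215, 109)


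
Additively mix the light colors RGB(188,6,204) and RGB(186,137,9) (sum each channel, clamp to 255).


Additive: each channel = min(255, C₁+C₂)
R: 188+186 = 374 → 255
G: 6+137 = 143 → 143
B: 204+9 = 213 → 213
= RGB(255, 143, 213)


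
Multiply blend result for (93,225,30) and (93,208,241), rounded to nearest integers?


Multiply: C = A×B/255, rounded to nearest integer
R: 93×93/255 = 8649/255 ≈ 33.918 → 34
G: 225×208/255 = 46800/255 ≈ 183.529 → 184
B: 30×241/255 = 7230/255 ≈ 28.353 → 28
= RGB(34, 184, 28)


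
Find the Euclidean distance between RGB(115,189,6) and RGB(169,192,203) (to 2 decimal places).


d = √[(R₁-R₂)² + (G₁-G₂)² + (B₁-B₂)²]
d = √[(115-169)² + (189-192)² + (6-203)²]
d = √[2916 + 9 + 38809]
d = √41734
d ≈ 204.29


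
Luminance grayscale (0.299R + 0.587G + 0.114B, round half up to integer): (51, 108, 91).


Gray = 0.299×R + 0.587×G + 0.114×B
Gray = 0.299×51 + 0.587×108 + 0.114×91
Gray = 15.249 + 63.396 + 10.374
Gray = 89.019 → round half up → 89
Gray = 89


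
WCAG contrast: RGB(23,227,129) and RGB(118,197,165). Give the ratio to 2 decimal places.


Linearize each sRGB channel c=v/255: c/12.92 if c ≤ 0.04045 else ((c+0.055)/1.055)^2.4
L = 0.2126×R_lin + 0.7152×G_lin + 0.0722×B_lin
Color 1 (23,227,129):
  R=23: 23/255≈0.0902 > 0.04045 → ((0.0902+0.055)/1.055)^2.4 ≈ 0.00857
  G=227: 227/255≈0.8902 > 0.04045 → ((0.8902+0.055)/1.055)^2.4 ≈ 0.76815
  B=129: 129/255≈0.5059 > 0.04045 → ((0.5059+0.055)/1.055)^2.4 ≈ 0.21953
  L1 = 0.2126×0.00857 + 0.7152×0.76815 + 0.0722×0.21953 ≈ 0.56705
Color 2 (118,197,165):
  R=118: 118/255≈0.4627 > 0.04045 → ((0.4627+0.055)/1.055)^2.4 ≈ 0.18116
  G=197: 197/255≈0.7725 > 0.04045 → ((0.7725+0.055)/1.055)^2.4 ≈ 0.55834
  B=165: 165/255≈0.6471 > 0.04045 → ((0.6471+0.055)/1.055)^2.4 ≈ 0.37626
  L2 = 0.2126×0.18116 + 0.7152×0.55834 + 0.0722×0.37626 ≈ 0.46501
Lighter = 0.56705, Darker = 0.46501
Ratio = (L_lighter + 0.05) / (L_darker + 0.05)
Ratio = (0.56705 + 0.05) / (0.46501 + 0.05) = 0.61705 / 0.51501 ≈ 1.1981
Ratio ≈ 1.20:1


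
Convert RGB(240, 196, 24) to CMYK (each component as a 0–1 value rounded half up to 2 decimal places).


R'=240/255≈0.9412, G'=196/255≈0.7686, B'=24/255≈0.0941
K = 1 - max(R',G',B') = 1 - 240/255 = 15/255 = 0.05882… → 0.06
(1-R'-K)/(1-K) simplifies to (max-R)/max with max = 240:
C = (240-240)/240 = 0/240 = 0 → 0.00
M = (240-196)/240 = 44/240 = 0.18333… → 0.18
Y = (240-24)/240 = 216/240 = 0.9 → 0.90
= CMYK(0.00, 0.18, 0.90, 0.06)


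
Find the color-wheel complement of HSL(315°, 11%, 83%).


Complement = opposite side of color wheel = hue + 180°
H' = (315 + 180) mod 360 = 135°
S and L unchanged.
= HSL(135°, 11%, 83%)


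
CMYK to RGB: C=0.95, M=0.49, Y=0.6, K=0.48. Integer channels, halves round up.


R = 255 × (1-C) × (1-K) = 255 × 0.05 × 0.52 = 6.63 → 7
G = 255 × (1-M) × (1-K) = 255 × 0.51 × 0.52 = 67.626 → 68
B = 255 × (1-Y) × (1-K) = 255 × 0.40 × 0.52 = 53.04 → 53
= RGB(7, 68, 53)


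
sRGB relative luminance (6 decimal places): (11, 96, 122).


Linearize each channel (sRGB transfer function): c = v/255; c_lin = c/12.92 if c ≤ 0.04045, else ((c+0.055)/1.055)^2.4
  R: 11/255 ≈ 0.043137 > 0.04045 → ((0.043137+0.055)/1.055)^2.4 ≈ 0.003347
  G: 96/255 ≈ 0.376471 > 0.04045 → ((0.376471+0.055)/1.055)^2.4 ≈ 0.116971
  B: 122/255 ≈ 0.478431 > 0.04045 → ((0.478431+0.055)/1.055)^2.4 ≈ 0.194618
R_lin = 0.003347, G_lin = 0.116971, B_lin = 0.194618
L = 0.2126×R + 0.7152×G + 0.0722×B
L = 0.2126×0.003347 + 0.7152×0.116971 + 0.0722×0.194618
L ≈ 0.098420


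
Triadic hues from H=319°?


Triadic: equally spaced at 120° intervals
H1 = 319°
H2 = (319 + 120) mod 360 = 79°
H3 = (319 + 240) mod 360 = 199°
Triadic = 319°, 79°, 199°


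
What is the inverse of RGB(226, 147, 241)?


Invert: (255-R, 255-G, 255-B)
R: 255-226 = 29
G: 255-147 = 108
B: 255-241 = 14
= RGB(29, 108, 14)


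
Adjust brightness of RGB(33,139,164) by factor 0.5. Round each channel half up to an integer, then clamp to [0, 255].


Multiply each channel by 0.5, round half up, clamp to [0, 255]
R: 33×0.5 = 16.5 → round → 17
G: 139×0.5 = 69.5 → round → 70
B: 164×0.5 = 82
= RGB(17, 70, 82)


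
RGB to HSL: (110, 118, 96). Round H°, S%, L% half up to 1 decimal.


Normalize: R'=110/255≈0.4314, G'=118/255≈0.4627, B'=96/255≈0.3765
Max=118/255, Min=96/255, Δ=Max-Min=22/255
L = (Max+Min)/2 = (118+96)/510 = 214/510 = 0.41960… → L = 42.0%
L ≤ 0.5 → S = Δ/(Max+Min) = 22/(118+96) = 22/214 = 0.10280… → S = 10.3%
(the 1/255 factors cancel in S and H, so raw channel differences can be used)
Max is G' → H = 60 × ((B-R)/Δ + 2) = 60 × ((96-110)/22 + 2)
  -14/22 + 2 = -0.6363… + 2 = 1.3636…
  H = 60 × 1.3636… = 81.818…° → H = 81.8°
= HSL(81.8°, 10.3%, 42.0%)


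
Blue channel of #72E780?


Color: #72E780
R = 72 = 114
G = E7 = 231
B = 80 = 128
Blue = 128


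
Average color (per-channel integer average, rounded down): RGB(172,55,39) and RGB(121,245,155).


Midpoint: each channel = ⌊(C₁+C₂)/2⌋
R: ⌊(172+121)/2⌋ = 146
G: ⌊(55+245)/2⌋ = 150
B: ⌊(39+155)/2⌋ = 97
= RGB(146, 150, 97)


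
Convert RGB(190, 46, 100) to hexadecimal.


R = 190 → BE (hex)
G = 46 → 2E (hex)
B = 100 → 64 (hex)
Hex = #BE2E64


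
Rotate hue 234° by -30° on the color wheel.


New hue = (H + rotation) mod 360
New hue = (234 -30) mod 360
= 204 mod 360
= 204°


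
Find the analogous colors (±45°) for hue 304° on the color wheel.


Base hue: 304°
Left analog: (304 - 45) mod 360 = 259°
Right analog: (304 + 45) mod 360 = 349°
Analogous hues = 259° and 349°


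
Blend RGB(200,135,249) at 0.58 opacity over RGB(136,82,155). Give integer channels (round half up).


C = α×F + (1-α)×B, with 1-α = 0.42
R: 0.58×200 + 0.42×136 = 116.00 + 57.12 = 173.12 → 173
G: 0.58×135 + 0.42×82 = 78.30 + 34.44 = 112.74 → 113
B: 0.58×249 + 0.42×155 = 144.42 + 65.10 = 209.52 → 210
= RGB(173, 113, 210)


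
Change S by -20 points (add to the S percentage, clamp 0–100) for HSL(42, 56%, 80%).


Original S = 56%
Adjustment = -20 percentage points
New S = 56 + (-20) = 36
Clamp to [0, 100] → 36
= HSL(42°, 36%, 80%)


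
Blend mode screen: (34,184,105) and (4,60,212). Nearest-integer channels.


Screen: C = 255 - (255-A)×(255-B)/255, rounded to nearest integer
R: 255 - (255-34)×(255-4)/255 = 255 - 55471/255 ≈ 255 - 217.533 = 37.467 → 37
G: 255 - (255-184)×(255-60)/255 = 255 - 13845/255 ≈ 255 - 54.294 = 200.706 → 201
B: 255 - (255-105)×(255-212)/255 = 255 - 6450/255 ≈ 255 - 25.294 = 229.706 → 230
= RGB(37, 201, 230)


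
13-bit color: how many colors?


Colors = 2^bits = 2^13
= 8,192 colors


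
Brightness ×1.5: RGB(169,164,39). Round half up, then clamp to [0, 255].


Multiply each channel by 1.5, round half up, clamp to [0, 255]
R: 169×1.5 = 253.5 → round → 254
G: 164×1.5 = 246
B: 39×1.5 = 58.5 → round → 59
= RGB(254, 246, 59)


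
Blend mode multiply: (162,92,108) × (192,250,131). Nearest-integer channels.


Multiply: C = A×B/255, rounded to nearest integer
R: 162×192/255 = 31104/255 ≈ 121.976 → 122
G: 92×250/255 = 23000/255 ≈ 90.196 → 90
B: 108×131/255 = 14148/255 ≈ 55.482 → 55
= RGB(122, 90, 55)


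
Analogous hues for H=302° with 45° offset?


Base hue: 302°
Left analog: (302 - 45) mod 360 = 257°
Right analog: (302 + 45) mod 360 = 347°
Analogous hues = 257° and 347°


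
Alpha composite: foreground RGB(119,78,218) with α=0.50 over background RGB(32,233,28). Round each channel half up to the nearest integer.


C = α×F + (1-α)×B, with 1-α = 0.50
R: 0.50×119 + 0.50×32 = 59.50 + 16.00 = 75.50 → 76
G: 0.50×78 + 0.50×233 = 39.00 + 116.50 = 155.50 → 156
B: 0.50×218 + 0.50×28 = 109.00 + 14.00 = 123.00 → 123
= RGB(76, 156, 123)


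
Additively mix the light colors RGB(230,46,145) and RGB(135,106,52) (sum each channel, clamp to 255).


Additive: each channel = min(255, C₁+C₂)
R: 230+135 = 365 → 255
G: 46+106 = 152 → 152
B: 145+52 = 197 → 197
= RGB(255, 152, 197)


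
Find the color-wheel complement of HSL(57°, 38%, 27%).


Complement = opposite side of color wheel = hue + 180°
H' = (57 + 180) mod 360 = 237°
S and L unchanged.
= HSL(237°, 38%, 27%)


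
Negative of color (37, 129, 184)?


Invert: (255-R, 255-G, 255-B)
R: 255-37 = 218
G: 255-129 = 126
B: 255-184 = 71
= RGB(218, 126, 71)


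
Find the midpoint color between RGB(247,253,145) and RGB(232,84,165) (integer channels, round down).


Midpoint: each channel = ⌊(C₁+C₂)/2⌋
R: ⌊(247+232)/2⌋ = 239
G: ⌊(253+84)/2⌋ = 168
B: ⌊(145+165)/2⌋ = 155
= RGB(239, 168, 155)


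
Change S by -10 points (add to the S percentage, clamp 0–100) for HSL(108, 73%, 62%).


Original S = 73%
Adjustment = -10 percentage points
New S = 73 + (-10) = 63
Clamp to [0, 100] → 63
= HSL(108°, 63%, 62%)


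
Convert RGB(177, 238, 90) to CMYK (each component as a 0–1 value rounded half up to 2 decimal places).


R'=177/255≈0.6941, G'=238/255≈0.9333, B'=90/255≈0.3529
K = 1 - max(R',G',B') = 1 - 238/255 = 17/255 = 0.06666… → 0.07
(1-R'-K)/(1-K) simplifies to (max-R)/max with max = 238:
C = (238-177)/238 = 61/238 = 0.25630… → 0.26
M = (238-238)/238 = 0/238 = 0 → 0.00
Y = (238-90)/238 = 148/238 = 0.62184… → 0.62
= CMYK(0.26, 0.00, 0.62, 0.07)


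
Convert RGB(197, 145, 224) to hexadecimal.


R = 197 → C5 (hex)
G = 145 → 91 (hex)
B = 224 → E0 (hex)
Hex = #C591E0


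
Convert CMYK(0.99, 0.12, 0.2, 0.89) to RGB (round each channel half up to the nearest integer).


R = 255 × (1-C) × (1-K) = 255 × 0.01 × 0.11 = 0.2805 → 0
G = 255 × (1-M) × (1-K) = 255 × 0.88 × 0.11 = 24.684 → 25
B = 255 × (1-Y) × (1-K) = 255 × 0.80 × 0.11 = 22.44 → 22
= RGB(0, 25, 22)


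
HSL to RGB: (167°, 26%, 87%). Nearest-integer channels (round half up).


H=167°, S=0.26, L=0.87
C = (1-|2L-1|)×S = (1-|0.74|)×0.26 = 0.0676
H' = H/60 = 167/60 ≈ 2.7833; X = C×(1-|H' mod 2 - 1|) ≈ 0.0530
m = L - C/2 = 0.87 - 0.0338 = 0.8362
Sector ⌊H'⌋ = 2 → (R',G',B') = (0.0, 0.0676, ≈0.0530)
RGB = ((R'+m)×255, (G'+m)×255, (B'+m)×255) = (213.231, 230.469, 226.7341)
Round half up → RGB(213, 230, 227)


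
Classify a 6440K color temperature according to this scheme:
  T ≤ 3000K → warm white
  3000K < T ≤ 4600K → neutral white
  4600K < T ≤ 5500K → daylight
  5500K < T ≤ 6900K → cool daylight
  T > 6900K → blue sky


Temperature: 6440K
5500K < 6440K ≤ 6900K → cool daylight
Classification: cool daylight


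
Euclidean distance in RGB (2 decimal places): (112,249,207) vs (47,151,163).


d = √[(R₁-R₂)² + (G₁-G₂)² + (B₁-B₂)²]
d = √[(112-47)² + (249-151)² + (207-163)²]
d = √[4225 + 9604 + 1936]
d = √15765
d ≈ 125.56


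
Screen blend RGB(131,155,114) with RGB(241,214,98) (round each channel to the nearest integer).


Screen: C = 255 - (255-A)×(255-B)/255, rounded to nearest integer
R: 255 - (255-131)×(255-241)/255 = 255 - 1736/255 ≈ 255 - 6.808 = 248.192 → 248
G: 255 - (255-155)×(255-214)/255 = 255 - 4100/255 ≈ 255 - 16.078 = 238.922 → 239
B: 255 - (255-114)×(255-98)/255 = 255 - 22137/255 ≈ 255 - 86.812 = 168.188 → 168
= RGB(248, 239, 168)


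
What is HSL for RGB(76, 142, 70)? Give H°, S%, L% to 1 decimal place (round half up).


Normalize: R'=76/255≈0.2980, G'=142/255≈0.5569, B'=70/255≈0.2745
Max=142/255, Min=70/255, Δ=Max-Min=72/255
L = (Max+Min)/2 = (142+70)/510 = 212/510 = 0.41568… → L = 41.6%
L ≤ 0.5 → S = Δ/(Max+Min) = 72/(142+70) = 72/212 = 0.33962… → S = 34.0%
(the 1/255 factors cancel in S and H, so raw channel differences can be used)
Max is G' → H = 60 × ((B-R)/Δ + 2) = 60 × ((70-76)/72 + 2)
  -6/72 + 2 = -0.0833… + 2 = 1.9166…
  H = 60 × 1.9166… = 115° → H = 115.0°
= HSL(115.0°, 34.0%, 41.6%)


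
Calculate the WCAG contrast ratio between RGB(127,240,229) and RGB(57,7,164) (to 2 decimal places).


Linearize each sRGB channel c=v/255: c/12.92 if c ≤ 0.04045 else ((c+0.055)/1.055)^2.4
L = 0.2126×R_lin + 0.7152×G_lin + 0.0722×B_lin
Color 1 (127,240,229):
  R=127: 127/255≈0.4980 > 0.04045 → ((0.4980+0.055)/1.055)^2.4 ≈ 0.21223
  G=240: 240/255≈0.9412 > 0.04045 → ((0.9412+0.055)/1.055)^2.4 ≈ 0.87137
  B=229: 229/255≈0.8980 > 0.04045 → ((0.8980+0.055)/1.055)^2.4 ≈ 0.78354
  L1 = 0.2126×0.21223 + 0.7152×0.87137 + 0.0722×0.78354 ≈ 0.72489
Color 2 (57,7,164):
  R=57: 57/255≈0.2235 > 0.04045 → ((0.2235+0.055)/1.055)^2.4 ≈ 0.04092
  G=7: 7/255≈0.0275 ≤ 0.04045 → 0.0275/12.92 ≈ 0.00212
  B=164: 164/255≈0.6431 > 0.04045 → ((0.6431+0.055)/1.055)^2.4 ≈ 0.37124
  L2 = 0.2126×0.04092 + 0.7152×0.00212 + 0.0722×0.37124 ≈ 0.03702
Lighter = 0.72489, Darker = 0.03702
Ratio = (L_lighter + 0.05) / (L_darker + 0.05)
Ratio = (0.72489 + 0.05) / (0.03702 + 0.05) = 0.77489 / 0.08702 ≈ 8.9046
Ratio ≈ 8.90:1


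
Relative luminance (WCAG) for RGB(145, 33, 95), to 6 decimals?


Linearize each channel (sRGB transfer function): c = v/255; c_lin = c/12.92 if c ≤ 0.04045, else ((c+0.055)/1.055)^2.4
  R: 145/255 ≈ 0.568627 > 0.04045 → ((0.568627+0.055)/1.055)^2.4 ≈ 0.283149
  G: 33/255 ≈ 0.129412 > 0.04045 → ((0.129412+0.055)/1.055)^2.4 ≈ 0.015209
  B: 95/255 ≈ 0.372549 > 0.04045 → ((0.372549+0.055)/1.055)^2.4 ≈ 0.114435
R_lin = 0.283149, G_lin = 0.015209, B_lin = 0.114435
L = 0.2126×R + 0.7152×G + 0.0722×B
L = 0.2126×0.283149 + 0.7152×0.015209 + 0.0722×0.114435
L ≈ 0.079337


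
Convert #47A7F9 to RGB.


47 → 71 (R)
A7 → 167 (G)
F9 → 249 (B)
= RGB(71, 167, 249)


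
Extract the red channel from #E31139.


Color: #E31139
R = E3 = 227
G = 11 = 17
B = 39 = 57
Red = 227


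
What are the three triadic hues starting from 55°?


Triadic: equally spaced at 120° intervals
H1 = 55°
H2 = (55 + 120) mod 360 = 175°
H3 = (55 + 240) mod 360 = 295°
Triadic = 55°, 175°, 295°


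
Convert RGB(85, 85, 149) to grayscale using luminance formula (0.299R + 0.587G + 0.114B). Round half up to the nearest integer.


Gray = 0.299×R + 0.587×G + 0.114×B
Gray = 0.299×85 + 0.587×85 + 0.114×149
Gray = 25.415 + 49.895 + 16.986
Gray = 92.296 → round half up → 92
Gray = 92


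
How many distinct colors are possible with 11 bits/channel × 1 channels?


Total bits = 11 bits/channel × 1 channels = 11 bits
Distinct colors = 2^11
= 2,048 colors


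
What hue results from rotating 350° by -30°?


New hue = (H + rotation) mod 360
New hue = (350 -30) mod 360
= 320 mod 360
= 320°


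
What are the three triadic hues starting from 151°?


Triadic: equally spaced at 120° intervals
H1 = 151°
H2 = (151 + 120) mod 360 = 271°
H3 = (151 + 240) mod 360 = 31°
Triadic = 151°, 271°, 31°


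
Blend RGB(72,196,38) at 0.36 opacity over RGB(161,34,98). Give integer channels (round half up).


C = α×F + (1-α)×B, with 1-α = 0.64
R: 0.36×72 + 0.64×161 = 25.92 + 103.04 = 128.96 → 129
G: 0.36×196 + 0.64×34 = 70.56 + 21.76 = 92.32 → 92
B: 0.36×38 + 0.64×98 = 13.68 + 62.72 = 76.40 → 76
= RGB(129, 92, 76)


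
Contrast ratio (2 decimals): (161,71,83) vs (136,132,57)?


Linearize each sRGB channel c=v/255: c/12.92 if c ≤ 0.04045 else ((c+0.055)/1.055)^2.4
L = 0.2126×R_lin + 0.7152×G_lin + 0.0722×B_lin
Color 1 (161,71,83):
  R=161: 161/255≈0.6314 > 0.04045 → ((0.6314+0.055)/1.055)^2.4 ≈ 0.35640
  G=71: 71/255≈0.2784 > 0.04045 → ((0.2784+0.055)/1.055)^2.4 ≈ 0.06301
  B=83: 83/255≈0.3255 > 0.04045 → ((0.3255+0.055)/1.055)^2.4 ≈ 0.08650
  L1 = 0.2126×0.35640 + 0.7152×0.06301 + 0.0722×0.08650 ≈ 0.12708
Color 2 (136,132,57):
  R=136: 136/255≈0.5333 > 0.04045 → ((0.5333+0.055)/1.055)^2.4 ≈ 0.24620
  G=132: 132/255≈0.5176 > 0.04045 → ((0.5176+0.055)/1.055)^2.4 ≈ 0.23074
  B=57: 57/255≈0.2235 > 0.04045 → ((0.2235+0.055)/1.055)^2.4 ≈ 0.04092
  L2 = 0.2126×0.24620 + 0.7152×0.23074 + 0.0722×0.04092 ≈ 0.22032
Lighter = 0.22032, Darker = 0.12708
Ratio = (L_lighter + 0.05) / (L_darker + 0.05)
Ratio = (0.22032 + 0.05) / (0.12708 + 0.05) = 0.27032 / 0.17708 ≈ 1.5265
Ratio ≈ 1.53:1


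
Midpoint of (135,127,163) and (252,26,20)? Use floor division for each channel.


Midpoint: each channel = ⌊(C₁+C₂)/2⌋
R: ⌊(135+252)/2⌋ = 193
G: ⌊(127+26)/2⌋ = 76
B: ⌊(163+20)/2⌋ = 91
= RGB(193, 76, 91)


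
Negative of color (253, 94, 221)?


Invert: (255-R, 255-G, 255-B)
R: 255-253 = 2
G: 255-94 = 161
B: 255-221 = 34
= RGB(2, 161, 34)


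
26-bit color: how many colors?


Colors = 2^bits = 2^26
= 67,108,864 colors


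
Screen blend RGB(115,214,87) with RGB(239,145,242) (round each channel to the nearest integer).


Screen: C = 255 - (255-A)×(255-B)/255, rounded to nearest integer
R: 255 - (255-115)×(255-239)/255 = 255 - 2240/255 ≈ 255 - 8.784 = 246.216 → 246
G: 255 - (255-214)×(255-145)/255 = 255 - 4510/255 ≈ 255 - 17.686 = 237.314 → 237
B: 255 - (255-87)×(255-242)/255 = 255 - 2184/255 ≈ 255 - 8.565 = 246.435 → 246
= RGB(246, 237, 246)


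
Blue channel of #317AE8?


Color: #317AE8
R = 31 = 49
G = 7A = 122
B = E8 = 232
Blue = 232


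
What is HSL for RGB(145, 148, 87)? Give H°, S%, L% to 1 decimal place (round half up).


Normalize: R'=145/255≈0.5686, G'=148/255≈0.5804, B'=87/255≈0.3412
Max=148/255, Min=87/255, Δ=Max-Min=61/255
L = (Max+Min)/2 = (148+87)/510 = 235/510 = 0.46078… → L = 46.1%
L ≤ 0.5 → S = Δ/(Max+Min) = 61/(148+87) = 61/235 = 0.25957… → S = 26.0%
(the 1/255 factors cancel in S and H, so raw channel differences can be used)
Max is G' → H = 60 × ((B-R)/Δ + 2) = 60 × ((87-145)/61 + 2)
  -58/61 + 2 = -0.9508… + 2 = 1.0491…
  H = 60 × 1.0491… = 62.950…° → H = 63.0°
= HSL(63.0°, 26.0%, 46.1%)


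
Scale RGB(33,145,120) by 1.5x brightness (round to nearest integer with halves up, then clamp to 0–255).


Multiply each channel by 1.5, round half up, clamp to [0, 255]
R: 33×1.5 = 49.5 → round → 50
G: 145×1.5 = 217.5 → round → 218
B: 120×1.5 = 180
= RGB(50, 218, 180)


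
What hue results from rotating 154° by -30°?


New hue = (H + rotation) mod 360
New hue = (154 -30) mod 360
= 124 mod 360
= 124°


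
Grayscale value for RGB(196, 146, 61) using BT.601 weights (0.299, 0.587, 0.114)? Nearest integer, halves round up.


Gray = 0.299×R + 0.587×G + 0.114×B
Gray = 0.299×196 + 0.587×146 + 0.114×61
Gray = 58.604 + 85.702 + 6.954
Gray = 151.260 → round half up → 151
Gray = 151


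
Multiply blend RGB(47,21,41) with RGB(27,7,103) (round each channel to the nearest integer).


Multiply: C = A×B/255, rounded to nearest integer
R: 47×27/255 = 1269/255 ≈ 4.976 → 5
G: 21×7/255 = 147/255 ≈ 0.576 → 1
B: 41×103/255 = 4223/255 ≈ 16.561 → 17
= RGB(5, 1, 17)


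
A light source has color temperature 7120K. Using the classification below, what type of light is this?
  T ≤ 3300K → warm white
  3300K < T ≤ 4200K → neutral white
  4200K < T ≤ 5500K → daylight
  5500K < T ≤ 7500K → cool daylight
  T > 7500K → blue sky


Temperature: 7120K
5500K < 7120K ≤ 7500K → cool daylight
Classification: cool daylight


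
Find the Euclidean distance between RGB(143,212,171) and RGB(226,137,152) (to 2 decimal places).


d = √[(R₁-R₂)² + (G₁-G₂)² + (B₁-B₂)²]
d = √[(143-226)² + (212-137)² + (171-152)²]
d = √[6889 + 5625 + 361]
d = √12875
d ≈ 113.47


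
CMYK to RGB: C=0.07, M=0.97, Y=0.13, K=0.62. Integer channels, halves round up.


R = 255 × (1-C) × (1-K) = 255 × 0.93 × 0.38 = 90.117 → 90
G = 255 × (1-M) × (1-K) = 255 × 0.03 × 0.38 = 2.907 → 3
B = 255 × (1-Y) × (1-K) = 255 × 0.87 × 0.38 = 84.303 → 84
= RGB(90, 3, 84)


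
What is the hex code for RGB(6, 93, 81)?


R = 6 → 06 (hex)
G = 93 → 5D (hex)
B = 81 → 51 (hex)
Hex = #065D51


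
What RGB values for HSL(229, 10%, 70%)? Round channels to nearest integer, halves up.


H=229°, S=0.10, L=0.70
C = (1-|2L-1|)×S = (1-|0.40|)×0.10 = 0.06
H' = H/60 = 229/60 ≈ 3.8167; X = C×(1-|H' mod 2 - 1|) = 0.011
m = L - C/2 = 0.70 - 0.03 = 0.67
Sector ⌊H'⌋ = 3 → (R',G',B') = (0.0, 0.011, 0.06)
RGB = ((R'+m)×255, (G'+m)×255, (B'+m)×255) = (170.85, 173.655, 186.15)
Round half up → RGB(171, 174, 186)


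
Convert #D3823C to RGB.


D3 → 211 (R)
82 → 130 (G)
3C → 60 (B)
= RGB(211, 130, 60)


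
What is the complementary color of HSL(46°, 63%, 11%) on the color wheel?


Complement = opposite side of color wheel = hue + 180°
H' = (46 + 180) mod 360 = 226°
S and L unchanged.
= HSL(226°, 63%, 11%)


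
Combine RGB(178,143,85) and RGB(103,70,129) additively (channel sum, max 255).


Additive: each channel = min(255, C₁+C₂)
R: 178+103 = 281 → 255
G: 143+70 = 213 → 213
B: 85+129 = 214 → 214
= RGB(255, 213, 214)


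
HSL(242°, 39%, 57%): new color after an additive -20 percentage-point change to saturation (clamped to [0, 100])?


Original S = 39%
Adjustment = -20 percentage points
New S = 39 + (-20) = 19
Clamp to [0, 100] → 19
= HSL(242°, 19%, 57%)


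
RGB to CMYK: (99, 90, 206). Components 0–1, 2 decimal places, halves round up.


R'=99/255≈0.3882, G'=90/255≈0.3529, B'=206/255≈0.8078
K = 1 - max(R',G',B') = 1 - 206/255 = 49/255 = 0.19215… → 0.19
(1-R'-K)/(1-K) simplifies to (max-R)/max with max = 206:
C = (206-99)/206 = 107/206 = 0.51941… → 0.52
M = (206-90)/206 = 116/206 = 0.56310… → 0.56
Y = (206-206)/206 = 0/206 = 0 → 0.00
= CMYK(0.52, 0.56, 0.00, 0.19)


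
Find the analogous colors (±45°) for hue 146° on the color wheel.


Base hue: 146°
Left analog: (146 - 45) mod 360 = 101°
Right analog: (146 + 45) mod 360 = 191°
Analogous hues = 101° and 191°


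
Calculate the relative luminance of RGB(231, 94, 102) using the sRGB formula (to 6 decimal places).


Linearize each channel (sRGB transfer function): c = v/255; c_lin = c/12.92 if c ≤ 0.04045, else ((c+0.055)/1.055)^2.4
  R: 231/255 ≈ 0.905882 > 0.04045 → ((0.905882+0.055)/1.055)^2.4 ≈ 0.799103
  G: 94/255 ≈ 0.368627 > 0.04045 → ((0.368627+0.055)/1.055)^2.4 ≈ 0.111932
  B: 102/255 ≈ 0.400000 > 0.04045 → ((0.400000+0.055)/1.055)^2.4 ≈ 0.132868
R_lin = 0.799103, G_lin = 0.111932, B_lin = 0.132868
L = 0.2126×R + 0.7152×G + 0.0722×B
L = 0.2126×0.799103 + 0.7152×0.111932 + 0.0722×0.132868
L ≈ 0.259536


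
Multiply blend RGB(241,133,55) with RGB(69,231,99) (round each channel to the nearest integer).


Multiply: C = A×B/255, rounded to nearest integer
R: 241×69/255 = 16629/255 ≈ 65.212 → 65
G: 133×231/255 = 30723/255 ≈ 120.482 → 120
B: 55×99/255 = 5445/255 ≈ 21.353 → 21
= RGB(65, 120, 21)


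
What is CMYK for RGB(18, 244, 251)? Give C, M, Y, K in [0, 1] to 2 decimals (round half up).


R'=18/255≈0.0706, G'=244/255≈0.9569, B'=251/255≈0.9843
K = 1 - max(R',G',B') = 1 - 251/255 = 4/255 = 0.01568… → 0.02
(1-R'-K)/(1-K) simplifies to (max-R)/max with max = 251:
C = (251-18)/251 = 233/251 = 0.92828… → 0.93
M = (251-244)/251 = 7/251 = 0.02788… → 0.03
Y = (251-251)/251 = 0/251 = 0 → 0.00
= CMYK(0.93, 0.03, 0.00, 0.02)


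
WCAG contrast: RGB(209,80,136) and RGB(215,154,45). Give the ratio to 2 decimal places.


Linearize each sRGB channel c=v/255: c/12.92 if c ≤ 0.04045 else ((c+0.055)/1.055)^2.4
L = 0.2126×R_lin + 0.7152×G_lin + 0.0722×B_lin
Color 1 (209,80,136):
  R=209: 209/255≈0.8196 > 0.04045 → ((0.8196+0.055)/1.055)^2.4 ≈ 0.63760
  G=80: 80/255≈0.3137 > 0.04045 → ((0.3137+0.055)/1.055)^2.4 ≈ 0.08022
  B=136: 136/255≈0.5333 > 0.04045 → ((0.5333+0.055)/1.055)^2.4 ≈ 0.24620
  L1 = 0.2126×0.63760 + 0.7152×0.08022 + 0.0722×0.24620 ≈ 0.21070
Color 2 (215,154,45):
  R=215: 215/255≈0.8431 > 0.04045 → ((0.8431+0.055)/1.055)^2.4 ≈ 0.67954
  G=154: 154/255≈0.6039 > 0.04045 → ((0.6039+0.055)/1.055)^2.4 ≈ 0.32314
  B=45: 45/255≈0.1765 > 0.04045 → ((0.1765+0.055)/1.055)^2.4 ≈ 0.02624
  L2 = 0.2126×0.67954 + 0.7152×0.32314 + 0.0722×0.02624 ≈ 0.37748
Lighter = 0.37748, Darker = 0.21070
Ratio = (L_lighter + 0.05) / (L_darker + 0.05)
Ratio = (0.37748 + 0.05) / (0.21070 + 0.05) = 0.42748 / 0.26070 ≈ 1.6397
Ratio ≈ 1.64:1


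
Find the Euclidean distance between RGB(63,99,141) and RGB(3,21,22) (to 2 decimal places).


d = √[(R₁-R₂)² + (G₁-G₂)² + (B₁-B₂)²]
d = √[(63-3)² + (99-21)² + (141-22)²]
d = √[3600 + 6084 + 14161]
d = √23845
d ≈ 154.42


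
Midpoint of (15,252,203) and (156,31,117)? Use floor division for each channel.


Midpoint: each channel = ⌊(C₁+C₂)/2⌋
R: ⌊(15+156)/2⌋ = 85
G: ⌊(252+31)/2⌋ = 141
B: ⌊(203+117)/2⌋ = 160
= RGB(85, 141, 160)


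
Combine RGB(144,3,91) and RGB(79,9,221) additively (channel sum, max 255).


Additive: each channel = min(255, C₁+C₂)
R: 144+79 = 223 → 223
G: 3+9 = 12 → 12
B: 91+221 = 312 → 255
= RGB(223, 12, 255)


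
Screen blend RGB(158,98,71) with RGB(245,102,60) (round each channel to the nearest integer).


Screen: C = 255 - (255-A)×(255-B)/255, rounded to nearest integer
R: 255 - (255-158)×(255-245)/255 = 255 - 970/255 ≈ 255 - 3.804 = 251.196 → 251
G: 255 - (255-98)×(255-102)/255 = 255 - 24021/255 ≈ 255 - 94.200 = 160.800 → 161
B: 255 - (255-71)×(255-60)/255 = 255 - 35880/255 ≈ 255 - 140.706 = 114.294 → 114
= RGB(251, 161, 114)


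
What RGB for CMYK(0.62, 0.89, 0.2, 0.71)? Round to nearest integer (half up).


R = 255 × (1-C) × (1-K) = 255 × 0.38 × 0.29 = 28.101 → 28
G = 255 × (1-M) × (1-K) = 255 × 0.11 × 0.29 = 8.1345 → 8
B = 255 × (1-Y) × (1-K) = 255 × 0.80 × 0.29 = 59.16 → 59
= RGB(28, 8, 59)


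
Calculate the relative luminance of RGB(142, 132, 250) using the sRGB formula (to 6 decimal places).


Linearize each channel (sRGB transfer function): c = v/255; c_lin = c/12.92 if c ≤ 0.04045, else ((c+0.055)/1.055)^2.4
  R: 142/255 ≈ 0.556863 > 0.04045 → ((0.556863+0.055)/1.055)^2.4 ≈ 0.270498
  G: 132/255 ≈ 0.517647 > 0.04045 → ((0.517647+0.055)/1.055)^2.4 ≈ 0.230740
  B: 250/255 ≈ 0.980392 > 0.04045 → ((0.980392+0.055)/1.055)^2.4 ≈ 0.955973
R_lin = 0.270498, G_lin = 0.230740, B_lin = 0.955973
L = 0.2126×R + 0.7152×G + 0.0722×B
L = 0.2126×0.270498 + 0.7152×0.230740 + 0.0722×0.955973
L ≈ 0.291554


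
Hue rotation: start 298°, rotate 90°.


New hue = (H + rotation) mod 360
New hue = (298 + 90) mod 360
= 388 mod 360
= 28°


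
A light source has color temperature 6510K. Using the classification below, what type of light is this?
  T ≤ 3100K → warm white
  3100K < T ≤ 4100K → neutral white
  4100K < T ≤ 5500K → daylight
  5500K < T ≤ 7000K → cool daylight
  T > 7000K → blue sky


Temperature: 6510K
5500K < 6510K ≤ 7000K → cool daylight
Classification: cool daylight


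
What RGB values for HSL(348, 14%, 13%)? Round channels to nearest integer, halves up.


H=348°, S=0.14, L=0.13
C = (1-|2L-1|)×S = (1-|-0.74|)×0.14 = 0.0364
H' = H/60 = 348/60 ≈ 5.8000; X = C×(1-|H' mod 2 - 1|) = 0.00728
m = L - C/2 = 0.13 - 0.0182 = 0.1118
Sector ⌊H'⌋ = 5 → (R',G',B') = (0.0364, 0.0, 0.00728)
RGB = ((R'+m)×255, (G'+m)×255, (B'+m)×255) = (37.791, 28.509, 30.3654)
Round half up → RGB(38, 29, 30)


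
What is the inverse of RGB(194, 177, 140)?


Invert: (255-R, 255-G, 255-B)
R: 255-194 = 61
G: 255-177 = 78
B: 255-140 = 115
= RGB(61, 78, 115)


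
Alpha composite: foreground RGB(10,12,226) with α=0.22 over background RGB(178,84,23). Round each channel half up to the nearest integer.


C = α×F + (1-α)×B, with 1-α = 0.78
R: 0.22×10 + 0.78×178 = 2.20 + 138.84 = 141.04 → 141
G: 0.22×12 + 0.78×84 = 2.64 + 65.52 = 68.16 → 68
B: 0.22×226 + 0.78×23 = 49.72 + 17.94 = 67.66 → 68
= RGB(141, 68, 68)


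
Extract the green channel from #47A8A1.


Color: #47A8A1
R = 47 = 71
G = A8 = 168
B = A1 = 161
Green = 168


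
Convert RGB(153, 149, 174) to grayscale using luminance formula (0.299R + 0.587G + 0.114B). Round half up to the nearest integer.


Gray = 0.299×R + 0.587×G + 0.114×B
Gray = 0.299×153 + 0.587×149 + 0.114×174
Gray = 45.747 + 87.463 + 19.836
Gray = 153.046 → round half up → 153
Gray = 153


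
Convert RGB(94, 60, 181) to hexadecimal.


R = 94 → 5E (hex)
G = 60 → 3C (hex)
B = 181 → B5 (hex)
Hex = #5E3CB5


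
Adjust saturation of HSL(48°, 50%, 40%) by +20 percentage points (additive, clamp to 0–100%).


Original S = 50%
Adjustment = +20 percentage points
New S = 50 + (20) = 70
Clamp to [0, 100] → 70
= HSL(48°, 70%, 40%)


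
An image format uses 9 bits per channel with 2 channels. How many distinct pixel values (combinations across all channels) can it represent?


Total bits = 9 bits/channel × 2 channels = 18 bits
Distinct pixel values = 2^18
= 262,144 pixel values


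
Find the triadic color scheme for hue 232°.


Triadic: equally spaced at 120° intervals
H1 = 232°
H2 = (232 + 120) mod 360 = 352°
H3 = (232 + 240) mod 360 = 112°
Triadic = 232°, 352°, 112°


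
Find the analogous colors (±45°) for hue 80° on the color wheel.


Base hue: 80°
Left analog: (80 - 45) mod 360 = 35°
Right analog: (80 + 45) mod 360 = 125°
Analogous hues = 35° and 125°


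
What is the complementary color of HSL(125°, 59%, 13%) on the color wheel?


Complement = opposite side of color wheel = hue + 180°
H' = (125 + 180) mod 360 = 305°
S and L unchanged.
= HSL(305°, 59%, 13%)


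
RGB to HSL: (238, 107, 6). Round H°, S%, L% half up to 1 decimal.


Normalize: R'=238/255≈0.9333, G'=107/255≈0.4196, B'=6/255≈0.0235
Max=238/255, Min=6/255, Δ=Max-Min=232/255
L = (Max+Min)/2 = (238+6)/510 = 244/510 = 0.47843… → L = 47.8%
L ≤ 0.5 → S = Δ/(Max+Min) = 232/(238+6) = 232/244 = 0.95081… → S = 95.1%
(the 1/255 factors cancel in S and H, so raw channel differences can be used)
Max is R' → H = 60 × (((G-B)/Δ) mod 6) = 60 × (((107-6)/232) mod 6)
  101/232 = 0.4353…
  H = 60 × 0.4353… = 26.120…° → H = 26.1°
= HSL(26.1°, 95.1%, 47.8%)


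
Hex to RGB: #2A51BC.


2A → 42 (R)
51 → 81 (G)
BC → 188 (B)
= RGB(42, 81, 188)


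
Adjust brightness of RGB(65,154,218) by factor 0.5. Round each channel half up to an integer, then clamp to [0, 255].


Multiply each channel by 0.5, round half up, clamp to [0, 255]
R: 65×0.5 = 32.5 → round → 33
G: 154×0.5 = 77
B: 218×0.5 = 109
= RGB(33, 77, 109)


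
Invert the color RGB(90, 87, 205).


Invert: (255-R, 255-G, 255-B)
R: 255-90 = 165
G: 255-87 = 168
B: 255-205 = 50
= RGB(165, 168, 50)


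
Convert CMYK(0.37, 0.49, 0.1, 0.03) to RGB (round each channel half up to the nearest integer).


R = 255 × (1-C) × (1-K) = 255 × 0.63 × 0.97 = 155.8305 → 156
G = 255 × (1-M) × (1-K) = 255 × 0.51 × 0.97 = 126.1485 → 126
B = 255 × (1-Y) × (1-K) = 255 × 0.90 × 0.97 = 222.615 → 223
= RGB(156, 126, 223)


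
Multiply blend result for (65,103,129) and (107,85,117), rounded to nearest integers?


Multiply: C = A×B/255, rounded to nearest integer
R: 65×107/255 = 6955/255 ≈ 27.275 → 27
G: 103×85/255 = 8755/255 ≈ 34.333 → 34
B: 129×117/255 = 15093/255 ≈ 59.188 → 59
= RGB(27, 34, 59)


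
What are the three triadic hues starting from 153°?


Triadic: equally spaced at 120° intervals
H1 = 153°
H2 = (153 + 120) mod 360 = 273°
H3 = (153 + 240) mod 360 = 33°
Triadic = 153°, 273°, 33°


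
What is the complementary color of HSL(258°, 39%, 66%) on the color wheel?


Complement = opposite side of color wheel = hue + 180°
H' = (258 + 180) mod 360 = 78°
S and L unchanged.
= HSL(78°, 39%, 66%)


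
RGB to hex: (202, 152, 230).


R = 202 → CA (hex)
G = 152 → 98 (hex)
B = 230 → E6 (hex)
Hex = #CA98E6


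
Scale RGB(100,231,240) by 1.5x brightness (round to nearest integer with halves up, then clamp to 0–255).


Multiply each channel by 1.5, round half up, clamp to [0, 255]
R: 100×1.5 = 150
G: 231×1.5 = 346.5 → round → 347 → clamp → 255
B: 240×1.5 = 360 → clamp → 255
= RGB(150, 255, 255)


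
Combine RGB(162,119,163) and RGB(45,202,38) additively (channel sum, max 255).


Additive: each channel = min(255, C₁+C₂)
R: 162+45 = 207 → 207
G: 119+202 = 321 → 255
B: 163+38 = 201 → 201
= RGB(207, 255, 201)


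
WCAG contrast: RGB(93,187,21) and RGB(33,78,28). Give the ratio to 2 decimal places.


Linearize each sRGB channel c=v/255: c/12.92 if c ≤ 0.04045 else ((c+0.055)/1.055)^2.4
L = 0.2126×R_lin + 0.7152×G_lin + 0.0722×B_lin
Color 1 (93,187,21):
  R=93: 93/255≈0.3647 > 0.04045 → ((0.3647+0.055)/1.055)^2.4 ≈ 0.10946
  G=187: 187/255≈0.7333 > 0.04045 → ((0.7333+0.055)/1.055)^2.4 ≈ 0.49693
  B=21: 21/255≈0.0824 > 0.04045 → ((0.0824+0.055)/1.055)^2.4 ≈ 0.00750
  L1 = 0.2126×0.10946 + 0.7152×0.49693 + 0.0722×0.00750 ≈ 0.37922
Color 2 (33,78,28):
  R=33: 33/255≈0.1294 > 0.04045 → ((0.1294+0.055)/1.055)^2.4 ≈ 0.01521
  G=78: 78/255≈0.3059 > 0.04045 → ((0.3059+0.055)/1.055)^2.4 ≈ 0.07619
  B=28: 28/255≈0.1098 > 0.04045 → ((0.1098+0.055)/1.055)^2.4 ≈ 0.01161
  L2 = 0.2126×0.01521 + 0.7152×0.07619 + 0.0722×0.01161 ≈ 0.05856
Lighter = 0.37922, Darker = 0.05856
Ratio = (L_lighter + 0.05) / (L_darker + 0.05)
Ratio = (0.37922 + 0.05) / (0.05856 + 0.05) = 0.42922 / 0.10856 ≈ 3.9538
Ratio ≈ 3.95:1


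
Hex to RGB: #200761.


20 → 32 (R)
07 → 7 (G)
61 → 97 (B)
= RGB(32, 7, 97)


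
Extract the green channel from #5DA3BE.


Color: #5DA3BE
R = 5D = 93
G = A3 = 163
B = BE = 190
Green = 163


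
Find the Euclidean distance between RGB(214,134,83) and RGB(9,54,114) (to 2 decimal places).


d = √[(R₁-R₂)² + (G₁-G₂)² + (B₁-B₂)²]
d = √[(214-9)² + (134-54)² + (83-114)²]
d = √[42025 + 6400 + 961]
d = √49386
d ≈ 222.23


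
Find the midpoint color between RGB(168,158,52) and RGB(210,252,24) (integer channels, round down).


Midpoint: each channel = ⌊(C₁+C₂)/2⌋
R: ⌊(168+210)/2⌋ = 189
G: ⌊(158+252)/2⌋ = 205
B: ⌊(52+24)/2⌋ = 38
= RGB(189, 205, 38)


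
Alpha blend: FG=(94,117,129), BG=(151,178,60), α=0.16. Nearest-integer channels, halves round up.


C = α×F + (1-α)×B, with 1-α = 0.84
R: 0.16×94 + 0.84×151 = 15.04 + 126.84 = 141.88 → 142
G: 0.16×117 + 0.84×178 = 18.72 + 149.52 = 168.24 → 168
B: 0.16×129 + 0.84×60 = 20.64 + 50.40 = 71.04 → 71
= RGB(142, 168, 71)


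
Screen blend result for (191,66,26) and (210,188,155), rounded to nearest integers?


Screen: C = 255 - (255-A)×(255-B)/255, rounded to nearest integer
R: 255 - (255-191)×(255-210)/255 = 255 - 2880/255 ≈ 255 - 11.294 = 243.706 → 244
G: 255 - (255-66)×(255-188)/255 = 255 - 12663/255 ≈ 255 - 49.659 = 205.341 → 205
B: 255 - (255-26)×(255-155)/255 = 255 - 22900/255 ≈ 255 - 89.804 = 165.196 → 165
= RGB(244, 205, 165)


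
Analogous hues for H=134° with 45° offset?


Base hue: 134°
Left analog: (134 - 45) mod 360 = 89°
Right analog: (134 + 45) mod 360 = 179°
Analogous hues = 89° and 179°


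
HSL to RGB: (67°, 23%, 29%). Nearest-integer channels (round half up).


H=67°, S=0.23, L=0.29
C = (1-|2L-1|)×S = (1-|-0.42|)×0.23 = 0.1334
H' = H/60 = 67/60 ≈ 1.1167; X = C×(1-|H' mod 2 - 1|) ≈ 0.1178
m = L - C/2 = 0.29 - 0.0667 = 0.2233
Sector ⌊H'⌋ = 1 → (R',G',B') = (≈0.1178, 0.1334, 0.0)
RGB = ((R'+m)×255, (G'+m)×255, (B'+m)×255) = (86.98985, 90.9585, 56.9415)
Round half up → RGB(87, 91, 57)


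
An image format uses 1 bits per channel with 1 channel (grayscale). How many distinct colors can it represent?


Total bits = 1 bits/channel × 1 channels = 1 bits
Distinct colors = 2^1
= 2 colors


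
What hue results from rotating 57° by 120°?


New hue = (H + rotation) mod 360
New hue = (57 + 120) mod 360
= 177 mod 360
= 177°


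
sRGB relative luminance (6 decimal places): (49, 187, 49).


Linearize each channel (sRGB transfer function): c = v/255; c_lin = c/12.92 if c ≤ 0.04045, else ((c+0.055)/1.055)^2.4
  R: 49/255 ≈ 0.192157 > 0.04045 → ((0.192157+0.055)/1.055)^2.4 ≈ 0.030713
  G: 187/255 ≈ 0.733333 > 0.04045 → ((0.733333+0.055)/1.055)^2.4 ≈ 0.496933
  B: 49/255 ≈ 0.192157 > 0.04045 → ((0.192157+0.055)/1.055)^2.4 ≈ 0.030713
R_lin = 0.030713, G_lin = 0.496933, B_lin = 0.030713
L = 0.2126×R + 0.7152×G + 0.0722×B
L = 0.2126×0.030713 + 0.7152×0.496933 + 0.0722×0.030713
L ≈ 0.364154


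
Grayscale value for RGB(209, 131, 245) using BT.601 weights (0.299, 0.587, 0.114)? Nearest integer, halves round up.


Gray = 0.299×R + 0.587×G + 0.114×B
Gray = 0.299×209 + 0.587×131 + 0.114×245
Gray = 62.491 + 76.897 + 27.930
Gray = 167.318 → round half up → 167
Gray = 167


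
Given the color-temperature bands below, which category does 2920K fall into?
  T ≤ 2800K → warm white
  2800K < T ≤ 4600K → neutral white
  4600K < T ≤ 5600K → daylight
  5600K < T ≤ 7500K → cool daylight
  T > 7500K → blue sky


Temperature: 2920K
2800K < 2920K ≤ 4600K → neutral white
Classification: neutral white


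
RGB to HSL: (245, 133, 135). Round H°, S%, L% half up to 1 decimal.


Normalize: R'=245/255≈0.9608, G'=133/255≈0.5216, B'=135/255≈0.5294
Max=245/255, Min=133/255, Δ=Max-Min=112/255
L = (Max+Min)/2 = (245+133)/510 = 378/510 = 0.74117… → L = 74.1%
L > 0.5 → S = Δ/(2-Max-Min) = 112/(510-245-133) = 112/132 = 0.84848… → S = 84.8%
(the 1/255 factors cancel in S and H, so raw channel differences can be used)
Max is R' → H = 60 × (((G-B)/Δ) mod 6) = 60 × (((133-135)/112) mod 6)
  (-2)/112 = -0.0178…; negative, so add 6 → 5.9821…
  H = 60 × 5.9821… = 358.928…° → H = 358.9°
= HSL(358.9°, 84.8%, 74.1%)


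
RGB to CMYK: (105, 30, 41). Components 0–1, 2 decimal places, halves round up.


R'=105/255≈0.4118, G'=30/255≈0.1176, B'=41/255≈0.1608
K = 1 - max(R',G',B') = 1 - 105/255 = 150/255 = 0.58823… → 0.59
(1-R'-K)/(1-K) simplifies to (max-R)/max with max = 105:
C = (105-105)/105 = 0/105 = 0 → 0.00
M = (105-30)/105 = 75/105 = 0.71428… → 0.71
Y = (105-41)/105 = 64/105 = 0.60952… → 0.61
= CMYK(0.00, 0.71, 0.61, 0.59)


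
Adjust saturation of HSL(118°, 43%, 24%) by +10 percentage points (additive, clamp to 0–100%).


Original S = 43%
Adjustment = +10 percentage points
New S = 43 + (10) = 53
Clamp to [0, 100] → 53
= HSL(118°, 53%, 24%)


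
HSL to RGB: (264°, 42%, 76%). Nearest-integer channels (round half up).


H=264°, S=0.42, L=0.76
C = (1-|2L-1|)×S = (1-|0.52|)×0.42 = 0.2016
H' = H/60 = 264/60 ≈ 4.4000; X = C×(1-|H' mod 2 - 1|) = 0.08064
m = L - C/2 = 0.76 - 0.1008 = 0.6592
Sector ⌊H'⌋ = 4 → (R',G',B') = (0.08064, 0.0, 0.2016)
RGB = ((R'+m)×255, (G'+m)×255, (B'+m)×255) = (188.6592, 168.096, 219.504)
Round half up → RGB(189, 168, 220)
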